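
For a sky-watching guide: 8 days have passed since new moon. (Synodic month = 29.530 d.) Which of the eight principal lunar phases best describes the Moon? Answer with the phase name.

At 8/29.530 of the cycle, θ ≈ 98° — the first quarter range.

first quarter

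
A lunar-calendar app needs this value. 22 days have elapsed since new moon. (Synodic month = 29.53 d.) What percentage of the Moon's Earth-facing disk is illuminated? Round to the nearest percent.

52%

Phase angle: θ = 360°·(22 d)/(29.53 d) = 268.2°.
cos 268.2° = (-0.031), so f = (1 − (-0.031))/2 = 0.516, so 52%.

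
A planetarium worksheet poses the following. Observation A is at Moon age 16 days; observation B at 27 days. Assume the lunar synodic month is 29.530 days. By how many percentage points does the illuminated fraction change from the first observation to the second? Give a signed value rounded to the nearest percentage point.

θ₁ = 360° × 16/29.530 = 195.1°, f₁ = (1 − cos θ₁)/2 = 0.983.
θ₂ = 360° × 27/29.530 = 329.2°, f₂ = (1 − cos θ₂)/2 = 0.071.
Change = f₂ − f₁ = -0.912 → -91 percentage points.

-91 percentage points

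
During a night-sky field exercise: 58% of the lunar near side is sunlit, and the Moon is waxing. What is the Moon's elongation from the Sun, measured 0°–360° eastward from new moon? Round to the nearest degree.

cos θ = 1 − 2f = -0.160, giving a principal value of 99.2°.
Waxing ⇒ before full, so θ = 99.2°.

99°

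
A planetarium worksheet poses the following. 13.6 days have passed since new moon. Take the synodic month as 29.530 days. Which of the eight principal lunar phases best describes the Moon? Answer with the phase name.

θ ≈ 360° × 13.6/29.530 = 166°, which falls in the full moon sector.

full moon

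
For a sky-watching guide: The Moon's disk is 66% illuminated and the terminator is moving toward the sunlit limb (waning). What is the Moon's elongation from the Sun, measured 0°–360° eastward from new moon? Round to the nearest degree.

From f = (1 − cos θ)/2: cos θ = 1 − 2×0.66 = -0.320; arccos → 108.7°.
Since the Moon is past full (waning), take the reflex angle: θ = 360° − 108.7° = 251.3°.

251°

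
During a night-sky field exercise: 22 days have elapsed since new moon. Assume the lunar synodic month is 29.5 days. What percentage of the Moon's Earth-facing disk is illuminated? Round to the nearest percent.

Elongation θ = 360° × 22/29.5 ≈ 268.5°.
cos 268.5° = (-0.027), so f = (1 − (-0.027))/2 = 0.513, so 51%.

51%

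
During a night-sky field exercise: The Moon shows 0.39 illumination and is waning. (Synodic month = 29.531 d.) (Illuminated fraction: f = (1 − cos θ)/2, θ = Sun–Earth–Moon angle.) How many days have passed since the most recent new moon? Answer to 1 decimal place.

cos θ = 1 − 2f = 0.220, giving a principal value of 77.3°.
Since the Moon is past full (waning), take the reflex angle: θ = 360° − 77.3° = 282.7°.
At 360°/29.531 d per day, 282.7° corresponds to 23.19 days.

23.2 days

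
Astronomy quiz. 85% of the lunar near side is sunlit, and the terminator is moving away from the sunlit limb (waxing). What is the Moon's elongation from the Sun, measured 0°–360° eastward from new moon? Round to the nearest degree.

From f = (1 − cos θ)/2: cos θ = 1 − 2×0.85 = -0.700; arccos → 134.4°.
Waxing ⇒ before full, so θ = 134.4°.

134°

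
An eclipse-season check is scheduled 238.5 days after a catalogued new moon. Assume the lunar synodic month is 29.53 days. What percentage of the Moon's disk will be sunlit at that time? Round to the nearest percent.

238.5/29.53 = 8.077 lunations, so 8 complete cycles and 2.26 d into the next.
Elongation θ = 360° × 2.26/29.53 ≈ 27.6°.
cos 27.6° = 0.887, so f = (1 − 0.887)/2 = 0.057, so 6%.

6%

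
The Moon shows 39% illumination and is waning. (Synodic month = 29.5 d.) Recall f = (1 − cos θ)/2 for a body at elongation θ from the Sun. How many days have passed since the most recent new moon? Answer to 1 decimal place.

23.2 days

cos θ = 1 − 2f = 0.220, giving a principal value of 77.3°.
A waning Moon lies in 180°–360°, so θ = 360° − 77.3° = 282.7°.
At 360°/29.5 d per day, 282.7° corresponds to 23.17 days.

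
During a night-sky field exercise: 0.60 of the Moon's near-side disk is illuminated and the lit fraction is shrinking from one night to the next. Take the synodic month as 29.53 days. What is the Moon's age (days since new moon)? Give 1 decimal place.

cos θ = 1 − 2f = -0.200, giving a principal value of 101.5°.
Since the Moon is past full (waning), take the reflex angle: θ = 360° − 101.5° = 258.5°.
Age = 29.53 × 258.5°/360° ≈ 21.20 days.

21.2 days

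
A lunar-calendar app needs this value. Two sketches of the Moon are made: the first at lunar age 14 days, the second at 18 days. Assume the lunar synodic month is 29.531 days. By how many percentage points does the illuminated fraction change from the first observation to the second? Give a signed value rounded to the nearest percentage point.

-11 pp

θ₁ = 360° × 14/29.531 = 170.7°, f₁ = (1 − cos θ₁)/2 = 0.993.
θ₂ = 360° × 18/29.531 = 219.4°, f₂ = (1 − cos θ₂)/2 = 0.886.
Change = f₂ − f₁ = -0.107 → -11 percentage points.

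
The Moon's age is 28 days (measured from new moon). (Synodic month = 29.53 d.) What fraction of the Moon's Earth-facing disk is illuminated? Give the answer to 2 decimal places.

The Moon has covered 28/29.53 of its cycle, so θ ≈ 360° × 28/29.53 = 341.3°.
cos 341.3° = 0.947, so f = (1 − 0.947)/2 = 0.026.

0.03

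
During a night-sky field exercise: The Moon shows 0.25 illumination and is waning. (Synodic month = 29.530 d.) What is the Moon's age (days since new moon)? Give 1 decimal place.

Invert f = (1 − cos θ)/2 to get cos θ = 1 − 2(0.25) = 0.500, hence θ₀ = arccos 0.500 = 60.0°.
Waning ⇒ past full, so θ = 360° − 60.0° = 300.0°.
That fraction of the synodic month is 300.0/360 × 29.530 d ≈ 24.61 d.

24.6 days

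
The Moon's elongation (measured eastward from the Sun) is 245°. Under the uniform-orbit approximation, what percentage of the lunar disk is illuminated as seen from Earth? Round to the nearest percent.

cos 245° = (-0.423), so f = (1 − (-0.423))/2 = 0.711, i.e. 71%.

71%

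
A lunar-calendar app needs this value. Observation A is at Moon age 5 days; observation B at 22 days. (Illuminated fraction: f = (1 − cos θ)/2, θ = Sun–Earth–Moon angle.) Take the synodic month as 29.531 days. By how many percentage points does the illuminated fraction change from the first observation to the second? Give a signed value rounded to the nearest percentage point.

+26 percentage points

First observation: θ = 360°·5/29.531 = 61.0°, so f = 0.257.
Second observation: θ = 268.2°, f = 0.516.
Δf = 0.516 − 0.257 = +0.259, i.e. +26 pp.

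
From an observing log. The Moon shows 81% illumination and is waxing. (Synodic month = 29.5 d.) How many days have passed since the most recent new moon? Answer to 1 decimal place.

10.5 days

Invert f = (1 − cos θ)/2 to get cos θ = 1 − 2(0.81) = -0.620, hence θ₀ = arccos -0.620 = 128.3°.
Waxing ⇒ before full, so θ = 128.3°.
At 360°/29.5 d per day, 128.3° corresponds to 10.51 days.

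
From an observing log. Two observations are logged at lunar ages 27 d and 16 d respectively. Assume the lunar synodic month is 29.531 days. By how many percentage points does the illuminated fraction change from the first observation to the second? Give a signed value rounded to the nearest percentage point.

First observation: θ = 360°·27/29.531 = 329.1°, so f = 0.071.
Second observation: θ = 195.0°, f = 0.983.
Δf = 0.983 − 0.071 = +0.912, i.e. +91 pp.

+91 pp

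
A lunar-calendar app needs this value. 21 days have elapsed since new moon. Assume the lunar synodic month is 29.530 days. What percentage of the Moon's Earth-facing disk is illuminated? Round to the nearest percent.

62%

Elongation θ = 360° × 21/29.530 ≈ 256.0°.
cos 256.0° = (-0.242), so f = (1 − (-0.242))/2 = 0.621, so 62%.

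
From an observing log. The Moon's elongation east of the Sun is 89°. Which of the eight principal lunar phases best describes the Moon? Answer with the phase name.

first quarter

The first quarter sector spans roughly 68°–112°; 89° falls inside it.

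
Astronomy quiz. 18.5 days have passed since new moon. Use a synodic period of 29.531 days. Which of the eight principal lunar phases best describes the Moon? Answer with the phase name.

At 18.5/29.531 of the cycle, θ ≈ 226° — the waning gibbous range.

waning gibbous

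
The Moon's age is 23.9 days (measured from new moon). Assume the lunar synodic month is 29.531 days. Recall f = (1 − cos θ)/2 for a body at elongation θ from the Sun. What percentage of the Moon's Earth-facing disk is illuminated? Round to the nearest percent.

32%

The Moon has covered 23.9/29.531 of its cycle, so θ ≈ 360° × 23.9/29.531 = 291.4°.
With cos θ = 0.364, the lit fraction is (1 − 0.364)/2 ≈ 0.318, so 32%.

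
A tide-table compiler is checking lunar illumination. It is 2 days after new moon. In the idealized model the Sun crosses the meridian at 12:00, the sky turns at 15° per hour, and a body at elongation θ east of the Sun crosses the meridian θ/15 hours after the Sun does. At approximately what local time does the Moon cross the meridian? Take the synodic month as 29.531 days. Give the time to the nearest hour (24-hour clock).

14:00

Elongation θ = 360° × 2/29.531 ≈ 24.4°.
The Moon trails the Sun by θ/15 = 24.4/15 ≈ 1.63 hours.
12:00 + 1.63 h ≈ 13:38 → 14:00 to the nearest hour.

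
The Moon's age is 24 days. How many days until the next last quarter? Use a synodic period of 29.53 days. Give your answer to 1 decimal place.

Last quarter occurs at elongation 270°, i.e. at age 29.53 × 270/360 = 22.148 d.
This lunation's last quarter (22.148 d) has passed, so add one period: 51.678 − 24 = 27.678 days.

27.7 days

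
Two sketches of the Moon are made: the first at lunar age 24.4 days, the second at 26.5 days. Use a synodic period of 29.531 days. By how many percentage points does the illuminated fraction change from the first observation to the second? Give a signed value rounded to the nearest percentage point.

-17 percentage points

θ₁ = 360° × 24.4/29.531 = 297.5°, f₁ = (1 − cos θ₁)/2 = 0.270.
θ₂ = 360° × 26.5/29.531 = 323.1°, f₂ = (1 − cos θ₂)/2 = 0.100.
Change = f₂ − f₁ = -0.169 → -17 percentage points.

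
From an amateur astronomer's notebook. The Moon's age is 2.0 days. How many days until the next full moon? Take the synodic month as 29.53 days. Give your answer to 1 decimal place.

12.8 days

Full moon is 0.5 of the way through the cycle: age 0.5 × 29.53 = 14.765 d.
That is 14.765 − 2.0 = 12.765 days ahead.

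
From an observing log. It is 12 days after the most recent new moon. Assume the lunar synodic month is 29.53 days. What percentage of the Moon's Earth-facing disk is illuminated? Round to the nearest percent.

Elongation θ = 360° × 12/29.53 ≈ 146.3°.
With cos θ = (-0.832), the lit fraction is (1 − (-0.832))/2 ≈ 0.916, so 92%.

92%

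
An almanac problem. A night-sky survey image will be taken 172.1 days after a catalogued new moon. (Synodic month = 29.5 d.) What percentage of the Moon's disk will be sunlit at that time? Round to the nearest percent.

25%

172.1 d spans 5 complete synodic months (5 × 29.5 = 147.50 d) plus 24.60 d.
Phase angle: θ = 360°·(24.60 d)/(29.5 d) = 300.2°.
Illuminated fraction = (1 − cos 300.2°)/2 = (1 − 0.503)/2 ≈ 0.248, so 25%.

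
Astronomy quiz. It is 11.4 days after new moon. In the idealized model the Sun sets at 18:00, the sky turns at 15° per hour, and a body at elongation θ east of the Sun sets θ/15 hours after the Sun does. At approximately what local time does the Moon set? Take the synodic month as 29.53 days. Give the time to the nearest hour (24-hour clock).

Phase angle: θ = 360°·(11.4 d)/(29.53 d) = 139.0°.
At 15° of sky rotation per hour, 139.0° corresponds to a 9.27 h lag.
18:00 + 9.27 h ≈ 03:16 → 03:00 to the nearest hour.

03:00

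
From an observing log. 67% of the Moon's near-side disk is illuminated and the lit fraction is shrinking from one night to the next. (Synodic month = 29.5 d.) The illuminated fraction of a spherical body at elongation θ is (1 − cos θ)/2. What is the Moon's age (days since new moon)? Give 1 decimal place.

From f = (1 − cos θ)/2: cos θ = 1 − 2×0.67 = -0.340; arccos → 109.9°.
Since the Moon is past full (waning), take the reflex angle: θ = 360° − 109.9° = 250.1°.
Age = 29.5 × 250.1°/360° ≈ 20.50 days.

20.5 days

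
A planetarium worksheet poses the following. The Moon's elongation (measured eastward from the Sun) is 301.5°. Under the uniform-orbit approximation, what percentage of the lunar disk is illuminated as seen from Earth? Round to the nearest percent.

24%

f = (1 − cos 301.5°)/2 = (1 − 0.522)/2 ≈ 0.239, i.e. 24%.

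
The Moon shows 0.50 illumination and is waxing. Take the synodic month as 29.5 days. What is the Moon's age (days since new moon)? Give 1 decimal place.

Invert f = (1 − cos θ)/2 to get cos θ = 1 − 2(0.50) = 0.000, hence θ₀ = arccos 0.000 = 90.0°.
Before full moon the principal value applies: θ = 90.0°.
At 360°/29.5 d per day, 90.0° corresponds to 7.38 days.

7.4 days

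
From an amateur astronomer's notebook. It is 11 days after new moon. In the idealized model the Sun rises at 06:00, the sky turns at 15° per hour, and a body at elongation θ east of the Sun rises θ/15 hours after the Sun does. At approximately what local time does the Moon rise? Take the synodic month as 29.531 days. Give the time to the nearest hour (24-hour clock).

Phase angle: θ = 360°·(11 d)/(29.531 d) = 134.1°.
At 15° of sky rotation per hour, 134.1° corresponds to a 8.94 h lag.
06:00 + 8.94 h ≈ 14:56 → 15:00 to the nearest hour.

15:00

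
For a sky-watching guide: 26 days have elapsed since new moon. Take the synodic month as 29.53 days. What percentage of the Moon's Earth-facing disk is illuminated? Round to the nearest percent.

13%

The Moon has covered 26/29.53 of its cycle, so θ ≈ 360° × 26/29.53 = 317.0°.
cos 317.0° = 0.731, so f = (1 − 0.731)/2 = 0.135, so 13%.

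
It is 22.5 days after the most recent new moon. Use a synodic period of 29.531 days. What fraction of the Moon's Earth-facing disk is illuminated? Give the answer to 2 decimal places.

0.46

Elongation θ = 360° × 22.5/29.531 ≈ 274.3°.
Illuminated fraction = (1 − cos 274.3°)/2 = (1 − 0.075)/2 ≈ 0.463.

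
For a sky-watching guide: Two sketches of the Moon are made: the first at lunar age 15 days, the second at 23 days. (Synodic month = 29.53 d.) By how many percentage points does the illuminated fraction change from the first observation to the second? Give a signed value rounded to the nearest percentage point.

-59 pp

First observation: θ = 360°·15/29.53 = 182.9°, so f = 0.999.
Second observation: θ = 280.4°, f = 0.410.
Δf = 0.410 − 0.999 = -0.590, i.e. -59 pp.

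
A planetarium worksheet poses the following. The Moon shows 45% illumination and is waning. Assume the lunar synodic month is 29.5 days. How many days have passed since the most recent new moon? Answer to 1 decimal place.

22.6 days

cos θ = 1 − 2f = 0.100, giving a principal value of 84.3°.
Waning ⇒ past full, so θ = 360° − 84.3° = 275.7°.
That fraction of the synodic month is 275.7/360 × 29.5 d ≈ 22.60 d.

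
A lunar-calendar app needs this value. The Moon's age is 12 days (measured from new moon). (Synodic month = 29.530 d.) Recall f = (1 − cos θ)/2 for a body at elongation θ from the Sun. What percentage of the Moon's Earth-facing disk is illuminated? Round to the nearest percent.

Elongation θ = 360° × 12/29.530 ≈ 146.3°.
cos 146.3° = (-0.832), so f = (1 − (-0.832))/2 = 0.916, so 92%.

92%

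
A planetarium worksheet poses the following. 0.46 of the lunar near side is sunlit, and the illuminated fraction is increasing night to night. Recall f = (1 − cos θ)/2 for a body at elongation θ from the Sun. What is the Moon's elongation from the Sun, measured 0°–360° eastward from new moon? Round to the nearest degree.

From f = (1 − cos θ)/2: cos θ = 1 − 2×0.46 = 0.080; arccos → 85.4°.
Waxing ⇒ before full, so θ = 85.4°.

85°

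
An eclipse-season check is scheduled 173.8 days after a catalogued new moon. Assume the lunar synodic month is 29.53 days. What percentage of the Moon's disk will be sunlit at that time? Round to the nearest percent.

173.8/29.53 = 5.886 lunations, so 5 complete cycles and 26.15 d into the next.
Elongation θ = 360° × 26.15/29.53 ≈ 318.8°.
cos 318.8° = 0.752, so f = (1 − 0.752)/2 = 0.124, so 12%.

12%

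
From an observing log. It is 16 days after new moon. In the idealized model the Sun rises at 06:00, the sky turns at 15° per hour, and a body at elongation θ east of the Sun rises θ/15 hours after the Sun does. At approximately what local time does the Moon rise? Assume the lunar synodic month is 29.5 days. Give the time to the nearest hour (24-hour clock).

19:00

Elongation θ = 360° × 16/29.5 ≈ 195.3°.
The Moon trails the Sun by θ/15 = 195.3/15 ≈ 13.02 hours.
06:00 + 13.02 h ≈ 19:01 → 19:00 to the nearest hour.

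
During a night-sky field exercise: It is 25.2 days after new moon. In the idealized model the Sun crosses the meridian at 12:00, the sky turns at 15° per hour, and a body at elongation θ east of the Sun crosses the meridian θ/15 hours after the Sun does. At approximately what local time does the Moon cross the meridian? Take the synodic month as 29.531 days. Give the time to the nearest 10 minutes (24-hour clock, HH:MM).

08:30

Elongation θ = 360° × 25.2/29.531 ≈ 307.2°.
Delay after the Sun = 307.2° / (15°/h) ≈ 20.48 h.
12:00 + 20.480 h ≈ 08:29 → 08:30 to the nearest ten minutes.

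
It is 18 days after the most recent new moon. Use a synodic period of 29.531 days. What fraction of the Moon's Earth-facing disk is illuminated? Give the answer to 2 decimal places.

The Moon has covered 18/29.531 of its cycle, so θ ≈ 360° × 18/29.531 = 219.4°.
cos 219.4° = (-0.772), so f = (1 − (-0.772))/2 = 0.886.

0.89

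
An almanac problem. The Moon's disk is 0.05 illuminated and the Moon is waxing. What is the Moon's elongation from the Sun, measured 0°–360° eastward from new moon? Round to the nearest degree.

From f = (1 − cos θ)/2: cos θ = 1 − 2×0.05 = 0.900; arccos → 25.8°.
The Moon is waxing (0°–180°), so θ = 25.8° directly.

26°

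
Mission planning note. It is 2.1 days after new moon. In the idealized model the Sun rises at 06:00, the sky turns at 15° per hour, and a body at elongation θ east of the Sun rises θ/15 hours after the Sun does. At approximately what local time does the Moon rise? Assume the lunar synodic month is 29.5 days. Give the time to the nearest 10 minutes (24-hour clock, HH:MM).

07:40

Phase angle: θ = 360°·(2.1 d)/(29.5 d) = 25.6°.
The Moon trails the Sun by θ/15 = 25.6/15 ≈ 1.71 hours.
06:00 + 1.708 h ≈ 07:43 → 07:40 to the nearest ten minutes.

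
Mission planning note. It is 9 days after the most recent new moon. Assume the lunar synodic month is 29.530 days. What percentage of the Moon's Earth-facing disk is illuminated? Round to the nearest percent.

The Moon has covered 9/29.530 of its cycle, so θ ≈ 360° × 9/29.530 = 109.7°.
With cos θ = (-0.337), the lit fraction is (1 − (-0.337))/2 ≈ 0.669, so 67%.

67%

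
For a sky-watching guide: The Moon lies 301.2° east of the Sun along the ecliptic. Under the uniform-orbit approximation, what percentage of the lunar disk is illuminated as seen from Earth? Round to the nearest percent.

cos 301.2° = 0.518, so f = (1 − 0.518)/2 = 0.241, i.e. 24%.

24%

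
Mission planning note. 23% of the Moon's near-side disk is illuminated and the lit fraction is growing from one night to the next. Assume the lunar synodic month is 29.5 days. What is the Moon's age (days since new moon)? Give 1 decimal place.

From f = (1 − cos θ)/2: cos θ = 1 − 2×0.23 = 0.540; arccos → 57.3°.
Waxing ⇒ before full, so θ = 57.3°.
Age = 29.5 × 57.3°/360° ≈ 4.70 days.

4.7 days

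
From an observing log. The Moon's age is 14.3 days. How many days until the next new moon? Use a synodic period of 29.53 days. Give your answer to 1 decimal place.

One full lunation from the last new moon is 29.53 d; remaining = 29.53 − 14.3 = 15.230 d.

15.2 days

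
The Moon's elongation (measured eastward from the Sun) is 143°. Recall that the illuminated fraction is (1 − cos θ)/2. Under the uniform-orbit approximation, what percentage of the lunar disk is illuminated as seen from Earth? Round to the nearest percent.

cos 143° = (-0.799), so f = (1 − (-0.799))/2 = 0.899, i.e. 90%.

90%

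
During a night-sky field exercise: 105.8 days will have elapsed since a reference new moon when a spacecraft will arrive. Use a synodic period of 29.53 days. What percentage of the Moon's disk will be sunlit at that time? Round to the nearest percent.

Reduce mod P: 105.8 − 3×29.53 = 17.21 d into the current lunation.
Phase angle: θ = 360°·(17.21 d)/(29.53 d) = 209.8°.
With cos θ = (-0.868), the lit fraction is (1 − (-0.868))/2 ≈ 0.934, so 93%.

93%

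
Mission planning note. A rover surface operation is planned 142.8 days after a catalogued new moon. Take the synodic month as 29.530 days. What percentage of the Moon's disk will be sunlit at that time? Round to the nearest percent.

24%

Reduce mod P: 142.8 − 4×29.530 = 24.68 d into the current lunation.
The Moon has covered 24.68/29.530 of its cycle, so θ ≈ 360° × 24.68/29.530 = 300.9°.
cos 300.9° = 0.513, so f = (1 − 0.513)/2 = 0.243, so 24%.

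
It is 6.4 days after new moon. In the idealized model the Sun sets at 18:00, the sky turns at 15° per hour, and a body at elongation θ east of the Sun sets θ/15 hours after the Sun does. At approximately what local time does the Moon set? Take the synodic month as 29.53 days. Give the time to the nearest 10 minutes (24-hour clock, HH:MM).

Phase angle: θ = 360°·(6.4 d)/(29.53 d) = 78.0°.
Delay after the Sun = 78.0° / (15°/h) ≈ 5.20 h.
18:00 + 5.201 h ≈ 23:12 → 23:10 to the nearest ten minutes.

23:10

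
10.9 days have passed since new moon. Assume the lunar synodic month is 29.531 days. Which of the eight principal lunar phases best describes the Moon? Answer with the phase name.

waxing gibbous

At 10.9/29.531 of the cycle, θ ≈ 133° — the waxing gibbous range.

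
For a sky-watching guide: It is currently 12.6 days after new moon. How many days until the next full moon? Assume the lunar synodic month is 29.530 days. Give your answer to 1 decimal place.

2.2 days

Full moon is 0.5 of the way through the cycle: age 0.5 × 29.530 = 14.765 d.
That is 14.765 − 12.6 = 2.165 days ahead.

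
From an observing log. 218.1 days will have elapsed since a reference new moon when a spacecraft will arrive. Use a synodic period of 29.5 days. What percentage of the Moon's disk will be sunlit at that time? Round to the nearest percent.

89%

Reduce mod P: 218.1 − 7×29.5 = 11.60 d into the current lunation.
Elongation θ = 360° × 11.60/29.5 ≈ 141.6°.
With cos θ = (-0.783), the lit fraction is (1 − (-0.783))/2 ≈ 0.892, so 89%.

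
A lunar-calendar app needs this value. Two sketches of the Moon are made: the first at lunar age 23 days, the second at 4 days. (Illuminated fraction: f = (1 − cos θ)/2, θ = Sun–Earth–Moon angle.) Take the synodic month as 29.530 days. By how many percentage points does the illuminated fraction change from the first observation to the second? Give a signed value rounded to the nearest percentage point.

θ₁ = 360° × 23/29.530 = 280.4°, f₁ = (1 − cos θ₁)/2 = 0.410.
θ₂ = 360° × 4/29.530 = 48.8°, f₂ = (1 − cos θ₂)/2 = 0.170.
Change = f₂ − f₁ = -0.239 → -24 percentage points.

-24 percentage points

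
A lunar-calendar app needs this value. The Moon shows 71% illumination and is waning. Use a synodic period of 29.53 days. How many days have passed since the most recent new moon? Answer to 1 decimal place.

20.1 days

From f = (1 − cos θ)/2: cos θ = 1 − 2×0.71 = -0.420; arccos → 114.8°.
Waning ⇒ past full, so θ = 360° − 114.8° = 245.2°.
That fraction of the synodic month is 245.2/360 × 29.53 d ≈ 20.11 d.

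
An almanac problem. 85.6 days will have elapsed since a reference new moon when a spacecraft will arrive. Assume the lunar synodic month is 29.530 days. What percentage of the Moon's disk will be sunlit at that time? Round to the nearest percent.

10%

85.6/29.530 = 2.899 lunations, so 2 complete cycles and 26.54 d into the next.
Phase angle: θ = 360°·(26.54 d)/(29.530 d) = 323.5°.
With cos θ = 0.804, the lit fraction is (1 − 0.804)/2 ≈ 0.098, so 10%.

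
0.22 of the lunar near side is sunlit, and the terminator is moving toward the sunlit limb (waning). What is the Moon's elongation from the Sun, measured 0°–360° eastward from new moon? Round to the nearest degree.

From f = (1 − cos θ)/2: cos θ = 1 − 2×0.22 = 0.560; arccos → 55.9°.
Waning ⇒ past full, so θ = 360° − 55.9° = 304.1°.

304°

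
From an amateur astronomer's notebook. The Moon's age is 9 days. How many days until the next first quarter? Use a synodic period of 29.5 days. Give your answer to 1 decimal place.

27.9 days

First quarter occurs at elongation 90°, i.e. at age 29.5 × 90/360 = 7.375 d.
Already past this cycle's first quarter; the next is at 7.375 + 29.5 = 36.875 d, so 36.875 − 9 = 27.875 days.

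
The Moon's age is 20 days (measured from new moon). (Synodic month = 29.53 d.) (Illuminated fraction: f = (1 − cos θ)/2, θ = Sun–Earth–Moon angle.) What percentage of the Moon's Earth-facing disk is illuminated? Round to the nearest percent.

Elongation θ = 360° × 20/29.53 ≈ 243.8°.
Illuminated fraction = (1 − cos 243.8°)/2 = (1 − (-0.441))/2 ≈ 0.721, so 72%.

72%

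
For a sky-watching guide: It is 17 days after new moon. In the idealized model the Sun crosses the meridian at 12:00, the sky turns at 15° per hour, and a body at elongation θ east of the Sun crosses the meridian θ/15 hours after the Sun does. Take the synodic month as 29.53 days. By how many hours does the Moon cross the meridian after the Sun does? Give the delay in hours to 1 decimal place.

13.8 h

The Moon has covered 17/29.53 of its cycle, so θ ≈ 360° × 17/29.53 = 207.2°.
At 15° of sky rotation per hour, 207.2° corresponds to a 13.82 h lag.
So the Moon crosses the meridian 13.82 h after the Sun.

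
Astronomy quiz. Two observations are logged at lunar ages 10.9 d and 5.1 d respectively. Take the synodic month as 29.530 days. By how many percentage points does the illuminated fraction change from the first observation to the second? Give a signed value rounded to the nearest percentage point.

-57 pp

θ₁ = 360° × 10.9/29.530 = 132.9°, f₁ = (1 − cos θ₁)/2 = 0.840.
θ₂ = 360° × 5.1/29.530 = 62.2°, f₂ = (1 − cos θ₂)/2 = 0.267.
Change = f₂ − f₁ = -0.574 → -57 percentage points.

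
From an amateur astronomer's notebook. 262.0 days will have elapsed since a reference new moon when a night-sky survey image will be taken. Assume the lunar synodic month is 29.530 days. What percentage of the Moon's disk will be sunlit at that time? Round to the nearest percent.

262.0/29.530 = 8.872 lunations, so 8 complete cycles and 25.76 d into the next.
Phase angle: θ = 360°·(25.76 d)/(29.530 d) = 314.0°.
With cos θ = 0.695, the lit fraction is (1 − 0.695)/2 ≈ 0.152, so 15%.

15%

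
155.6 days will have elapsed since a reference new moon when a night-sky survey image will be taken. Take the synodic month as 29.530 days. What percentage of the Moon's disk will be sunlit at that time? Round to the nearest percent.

155.6 d spans 5 complete synodic months (5 × 29.530 = 147.65 d) plus 7.95 d.
Elongation θ = 360° × 7.95/29.530 ≈ 96.9°.
Illuminated fraction = (1 − cos 96.9°)/2 = (1 − (-0.120))/2 ≈ 0.560, so 56%.

56%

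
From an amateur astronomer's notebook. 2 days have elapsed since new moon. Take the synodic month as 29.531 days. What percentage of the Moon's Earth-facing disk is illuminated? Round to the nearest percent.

4%

The Moon has covered 2/29.531 of its cycle, so θ ≈ 360° × 2/29.531 = 24.4°.
With cos θ = 0.911, the lit fraction is (1 − 0.911)/2 ≈ 0.045, so 4%.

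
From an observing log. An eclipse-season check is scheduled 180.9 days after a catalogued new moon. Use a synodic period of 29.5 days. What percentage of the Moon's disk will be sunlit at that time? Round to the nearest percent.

16%

180.9/29.5 = 6.132 lunations, so 6 complete cycles and 3.90 d into the next.
Phase angle: θ = 360°·(3.90 d)/(29.5 d) = 47.6°.
cos 47.6° = 0.674, so f = (1 − 0.674)/2 = 0.163, so 16%.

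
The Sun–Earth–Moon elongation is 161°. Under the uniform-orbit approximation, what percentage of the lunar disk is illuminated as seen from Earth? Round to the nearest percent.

97%

f = (1 − cos 161°)/2 = (1 − (-0.946))/2 ≈ 0.973, i.e. 97%.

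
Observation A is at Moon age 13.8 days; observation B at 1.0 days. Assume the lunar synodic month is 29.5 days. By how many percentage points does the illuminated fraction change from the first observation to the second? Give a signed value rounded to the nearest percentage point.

-98 percentage points

θ₁ = 360° × 13.8/29.5 = 168.4°, f₁ = (1 − cos θ₁)/2 = 0.990.
θ₂ = 360° × 1.0/29.5 = 12.2°, f₂ = (1 − cos θ₂)/2 = 0.011.
Change = f₂ − f₁ = -0.979 → -98 percentage points.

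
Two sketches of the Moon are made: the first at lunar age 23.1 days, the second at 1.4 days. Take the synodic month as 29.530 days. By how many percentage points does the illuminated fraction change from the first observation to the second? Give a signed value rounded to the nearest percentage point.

-38 percentage points

First observation: θ = 360°·23.1/29.530 = 281.6°, so f = 0.399.
Second observation: θ = 17.1°, f = 0.022.
Δf = 0.022 − 0.399 = -0.377, i.e. -38 pp.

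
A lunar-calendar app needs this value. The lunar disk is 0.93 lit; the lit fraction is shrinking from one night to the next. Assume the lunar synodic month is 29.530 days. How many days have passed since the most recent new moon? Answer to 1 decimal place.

17.3 days

cos θ = 1 − 2f = -0.860, giving a principal value of 149.3°.
A waning Moon lies in 180°–360°, so θ = 360° − 149.3° = 210.7°.
At 360°/29.530 d per day, 210.7° corresponds to 17.28 days.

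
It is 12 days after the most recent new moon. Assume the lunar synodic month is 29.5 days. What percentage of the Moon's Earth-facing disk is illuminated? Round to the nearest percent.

92%

The Moon has covered 12/29.5 of its cycle, so θ ≈ 360° × 12/29.5 = 146.4°.
Illuminated fraction = (1 − cos 146.4°)/2 = (1 − (-0.833))/2 ≈ 0.917, so 92%.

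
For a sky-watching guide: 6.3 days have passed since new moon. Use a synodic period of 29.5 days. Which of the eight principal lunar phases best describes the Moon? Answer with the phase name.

first quarter

At 6.3/29.5 of the cycle, θ ≈ 77° — the first quarter range.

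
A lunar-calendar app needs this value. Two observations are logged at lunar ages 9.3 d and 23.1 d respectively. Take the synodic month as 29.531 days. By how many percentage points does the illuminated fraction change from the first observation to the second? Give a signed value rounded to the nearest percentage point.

-30 pp

θ₁ = 360° × 9.3/29.531 = 113.4°, f₁ = (1 − cos θ₁)/2 = 0.698.
θ₂ = 360° × 23.1/29.531 = 281.6°, f₂ = (1 − cos θ₂)/2 = 0.399.
Change = f₂ − f₁ = -0.299 → -30 percentage points.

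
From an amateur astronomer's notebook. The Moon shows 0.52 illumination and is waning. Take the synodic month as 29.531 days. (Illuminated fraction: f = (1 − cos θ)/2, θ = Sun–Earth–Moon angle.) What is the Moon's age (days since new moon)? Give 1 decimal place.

From f = (1 − cos θ)/2: cos θ = 1 − 2×0.52 = -0.040; arccos → 92.3°.
Waning ⇒ past full, so θ = 360° − 92.3° = 267.7°.
At 360°/29.531 d per day, 267.7° corresponds to 21.96 days.

22.0 days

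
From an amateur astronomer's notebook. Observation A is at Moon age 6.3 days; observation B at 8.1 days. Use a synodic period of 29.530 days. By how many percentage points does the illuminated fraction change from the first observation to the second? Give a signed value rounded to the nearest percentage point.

First observation: θ = 360°·6.3/29.530 = 76.8°, so f = 0.386.
Second observation: θ = 98.7°, f = 0.576.
Δf = 0.576 − 0.386 = +0.190, i.e. +19 pp.

+19 percentage points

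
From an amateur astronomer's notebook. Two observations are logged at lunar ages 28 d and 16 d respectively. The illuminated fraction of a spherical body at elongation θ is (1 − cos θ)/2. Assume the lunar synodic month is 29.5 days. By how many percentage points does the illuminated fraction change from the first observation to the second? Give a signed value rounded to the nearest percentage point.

+96 percentage points

θ₁ = 360° × 28/29.5 = 341.7°, f₁ = (1 − cos θ₁)/2 = 0.025.
θ₂ = 360° × 16/29.5 = 195.3°, f₂ = (1 − cos θ₂)/2 = 0.982.
Change = f₂ − f₁ = +0.957 → +96 percentage points.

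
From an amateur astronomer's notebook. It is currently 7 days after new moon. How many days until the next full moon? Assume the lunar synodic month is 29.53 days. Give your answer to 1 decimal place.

7.8 days

Full moon is 0.5 of the way through the cycle: age 0.5 × 29.53 = 14.765 d.
So 7.765 days remain (14.765 − 7).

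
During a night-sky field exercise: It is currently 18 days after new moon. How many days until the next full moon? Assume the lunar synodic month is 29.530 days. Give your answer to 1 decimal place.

Full moon is 0.5 of the way through the cycle: age 0.5 × 29.530 = 14.765 d.
This lunation's full moon (14.765 d) has passed, so add one period: 44.295 − 18 = 26.295 days.

26.3 days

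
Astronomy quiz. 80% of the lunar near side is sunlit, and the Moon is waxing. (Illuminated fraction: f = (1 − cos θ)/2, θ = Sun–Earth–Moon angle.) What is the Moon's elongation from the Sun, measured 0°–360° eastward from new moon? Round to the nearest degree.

127°

cos θ = 1 − 2f = -0.600, giving a principal value of 126.9°.
Waxing ⇒ before full, so θ = 126.9°.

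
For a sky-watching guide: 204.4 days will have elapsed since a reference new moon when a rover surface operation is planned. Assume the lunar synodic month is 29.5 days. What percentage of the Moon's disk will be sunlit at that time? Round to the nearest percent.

Reduce mod P: 204.4 − 6×29.5 = 27.40 d into the current lunation.
Elongation θ = 360° × 27.40/29.5 ≈ 334.4°.
With cos θ = 0.902, the lit fraction is (1 − 0.902)/2 ≈ 0.049, so 5%.

5%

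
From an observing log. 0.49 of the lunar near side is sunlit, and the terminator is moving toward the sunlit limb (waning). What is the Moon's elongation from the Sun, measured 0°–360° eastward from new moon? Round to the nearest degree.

271°

Invert f = (1 − cos θ)/2 to get cos θ = 1 − 2(0.49) = 0.020, hence θ₀ = arccos 0.020 = 88.9°.
A waning Moon lies in 180°–360°, so θ = 360° − 88.9° = 271.1°.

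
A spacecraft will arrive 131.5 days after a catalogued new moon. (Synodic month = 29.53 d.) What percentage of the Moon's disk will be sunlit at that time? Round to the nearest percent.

Reduce mod P: 131.5 − 4×29.53 = 13.38 d into the current lunation.
The Moon has covered 13.38/29.53 of its cycle, so θ ≈ 360° × 13.38/29.53 = 163.1°.
Illuminated fraction = (1 − cos 163.1°)/2 = (1 − (-0.957))/2 ≈ 0.978, so 98%.

98%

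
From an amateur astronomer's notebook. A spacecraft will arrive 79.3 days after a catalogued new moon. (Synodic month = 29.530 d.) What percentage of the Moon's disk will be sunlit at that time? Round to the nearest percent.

79.3 d spans 2 complete synodic months (2 × 29.530 = 59.06 d) plus 20.24 d.
Phase angle: θ = 360°·(20.24 d)/(29.530 d) = 246.7°.
cos 246.7° = (-0.395), so f = (1 − (-0.395))/2 = 0.697, so 70%.

70%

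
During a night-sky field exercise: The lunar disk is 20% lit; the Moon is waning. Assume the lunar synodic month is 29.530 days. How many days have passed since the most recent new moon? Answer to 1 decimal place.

25.2 days

From f = (1 − cos θ)/2: cos θ = 1 − 2×0.20 = 0.600; arccos → 53.1°.
Waning ⇒ past full, so θ = 360° − 53.1° = 306.9°.
That fraction of the synodic month is 306.9/360 × 29.530 d ≈ 25.17 d.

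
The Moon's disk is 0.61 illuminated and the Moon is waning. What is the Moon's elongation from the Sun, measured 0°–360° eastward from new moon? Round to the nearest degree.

From f = (1 − cos θ)/2: cos θ = 1 − 2×0.61 = -0.220; arccos → 102.7°.
Waning ⇒ past full, so θ = 360° − 102.7° = 257.3°.

257°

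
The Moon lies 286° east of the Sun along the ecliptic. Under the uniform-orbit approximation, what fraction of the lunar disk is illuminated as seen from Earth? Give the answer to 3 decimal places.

f = (1 − cos 286°)/2 = (1 − 0.276)/2 ≈ 0.362.

0.362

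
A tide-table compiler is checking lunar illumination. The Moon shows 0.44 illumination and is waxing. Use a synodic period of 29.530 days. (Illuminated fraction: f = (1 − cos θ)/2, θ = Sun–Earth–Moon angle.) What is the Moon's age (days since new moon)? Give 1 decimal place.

Invert f = (1 − cos θ)/2 to get cos θ = 1 − 2(0.44) = 0.120, hence θ₀ = arccos 0.120 = 83.1°.
Waxing ⇒ before full, so θ = 83.1°.
Age = 29.530 × 83.1°/360° ≈ 6.82 days.

6.8 days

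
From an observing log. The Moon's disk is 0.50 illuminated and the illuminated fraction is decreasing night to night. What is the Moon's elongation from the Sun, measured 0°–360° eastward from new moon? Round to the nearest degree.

270°

From f = (1 − cos θ)/2: cos θ = 1 − 2×0.50 = 0.000; arccos → 90.0°.
Waning ⇒ past full, so θ = 360° − 90.0° = 270.0°.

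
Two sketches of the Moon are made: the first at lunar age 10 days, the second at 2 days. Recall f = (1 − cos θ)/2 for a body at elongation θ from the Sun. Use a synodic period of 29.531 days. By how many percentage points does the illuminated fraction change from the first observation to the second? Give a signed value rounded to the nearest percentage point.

θ₁ = 360° × 10/29.531 = 121.9°, f₁ = (1 − cos θ₁)/2 = 0.764.
θ₂ = 360° × 2/29.531 = 24.4°, f₂ = (1 − cos θ₂)/2 = 0.045.
Change = f₂ − f₁ = -0.720 → -72 percentage points.

-72 pp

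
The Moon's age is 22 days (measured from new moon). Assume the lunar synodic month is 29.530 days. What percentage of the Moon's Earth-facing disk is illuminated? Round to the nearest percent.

52%

Phase angle: θ = 360°·(22 d)/(29.530 d) = 268.2°.
cos 268.2° = (-0.031), so f = (1 − (-0.031))/2 = 0.516, so 52%.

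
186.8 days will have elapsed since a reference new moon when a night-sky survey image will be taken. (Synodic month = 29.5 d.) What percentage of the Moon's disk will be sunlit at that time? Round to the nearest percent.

75%

Reduce mod P: 186.8 − 6×29.5 = 9.80 d into the current lunation.
Phase angle: θ = 360°·(9.80 d)/(29.5 d) = 119.6°.
Illuminated fraction = (1 − cos 119.6°)/2 = (1 − (-0.494))/2 ≈ 0.747, so 75%.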